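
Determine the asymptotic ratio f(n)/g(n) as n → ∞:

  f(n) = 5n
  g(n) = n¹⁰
0

Since 5n (O(n)) grows slower than n¹⁰ (O(n¹⁰)),
the ratio f(n)/g(n) → 0 as n → ∞.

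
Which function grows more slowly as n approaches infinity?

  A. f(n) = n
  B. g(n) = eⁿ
A

f(n) = n is O(n), while g(n) = eⁿ is O(eⁿ).
Since O(n) grows slower than O(eⁿ), f(n) is dominated.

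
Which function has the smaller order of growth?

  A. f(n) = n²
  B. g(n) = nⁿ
A

f(n) = n² is O(n²), while g(n) = nⁿ is O(nⁿ).
Since O(n²) grows slower than O(nⁿ), f(n) is dominated.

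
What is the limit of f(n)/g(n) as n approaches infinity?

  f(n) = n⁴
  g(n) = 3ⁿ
0

Since n⁴ (O(n⁴)) grows slower than 3ⁿ (O(3ⁿ)),
the ratio f(n)/g(n) → 0 as n → ∞.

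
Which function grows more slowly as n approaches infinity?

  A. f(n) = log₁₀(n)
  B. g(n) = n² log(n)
A

f(n) = log₁₀(n) is O(log n), while g(n) = n² log(n) is O(n² log n).
Since O(log n) grows slower than O(n² log n), f(n) is dominated.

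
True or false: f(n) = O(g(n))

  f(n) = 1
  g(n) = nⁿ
True

f(n) = 1 is O(1), and g(n) = nⁿ is O(nⁿ).
Since O(1) ⊆ O(nⁿ) (f grows no faster than g), f(n) = O(g(n)) is true.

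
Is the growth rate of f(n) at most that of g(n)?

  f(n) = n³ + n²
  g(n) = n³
True

f(n) = n³ + n² and g(n) = n³ are both O(n³).
Big-O permits equal growth rates (f ≤ c·g for some c), so f(n) = O(g(n)) is true.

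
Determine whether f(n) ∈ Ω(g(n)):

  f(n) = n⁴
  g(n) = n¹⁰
False

f(n) = n⁴ is O(n⁴), and g(n) = n¹⁰ is O(n¹⁰).
Since O(n⁴) grows slower than O(n¹⁰), f(n) = Ω(g(n)) is false.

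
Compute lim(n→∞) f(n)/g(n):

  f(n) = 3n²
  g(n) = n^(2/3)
∞

Since 3n² (O(n²)) grows faster than n^(2/3) (O(n^(2/3))),
the ratio f(n)/g(n) → ∞ as n → ∞.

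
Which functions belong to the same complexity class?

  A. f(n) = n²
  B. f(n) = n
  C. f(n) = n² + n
A and C

Examining each function:
  A. n² is O(n²)
  B. n is O(n)
  C. n² + n is O(n²)

Functions A and C both have the same complexity class.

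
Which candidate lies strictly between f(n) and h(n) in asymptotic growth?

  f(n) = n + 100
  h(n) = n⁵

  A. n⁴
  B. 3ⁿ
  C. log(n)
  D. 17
A

We need g(n) with n + 100 = o(g(n)) and g(n) = o(n⁵), i.e. O(n) ≺ g ≺ O(n⁵).
Check each option:
  A. n⁴ — O(n⁴) is strictly between O(n) and O(n⁵) ✓
  B. 3ⁿ — O(3ⁿ) does not grow strictly slower than h(n)
  C. log(n) — O(log n) does not grow strictly faster than f(n)
  D. 17 — O(1) does not grow strictly faster than f(n)

Only option A (n⁴) lies strictly between.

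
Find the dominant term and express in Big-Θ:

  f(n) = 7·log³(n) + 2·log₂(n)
Θ(log³ n)

Order the terms by growth rate: 2·log₂(n) ≺ 7·log³(n).
The fastest-growing term 7·log³(n) dominates as n → ∞; dropping its constant factor gives Θ(log³ n).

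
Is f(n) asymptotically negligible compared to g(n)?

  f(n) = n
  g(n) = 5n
False

f(n) = n is O(n), and g(n) = 5n is O(n).
Since they have the same growth rate, f(n) = o(g(n)) is false.
(f = o(g) requires f to grow strictly slower, not equal.)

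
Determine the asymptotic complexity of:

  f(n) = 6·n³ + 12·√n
O(n³)

The dominant term in 6·n³ + 12·√n is 6·n³, which is Θ(n³).
Lower-order terms (12·√n) are asymptotically negligible.
Constants are absorbed, so the tightest bound is O(n³).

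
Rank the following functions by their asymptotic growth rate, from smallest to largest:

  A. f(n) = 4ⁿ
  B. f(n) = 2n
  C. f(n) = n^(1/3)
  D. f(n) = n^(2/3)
C < D < B < A

Comparing growth rates:
C = n^(1/3) is O(n^(1/3))
D = n^(2/3) is O(n^(2/3))
B = 2n is O(n)
A = 4ⁿ is O(4ⁿ)

Therefore, the order from slowest to fastest is: C < D < B < A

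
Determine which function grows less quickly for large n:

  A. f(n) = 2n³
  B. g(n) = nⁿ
A

f(n) = 2n³ is O(n³), while g(n) = nⁿ is O(nⁿ).
Since O(n³) grows slower than O(nⁿ), f(n) is dominated.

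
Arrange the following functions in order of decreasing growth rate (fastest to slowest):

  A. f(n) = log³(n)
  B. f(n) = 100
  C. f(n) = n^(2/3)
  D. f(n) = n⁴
D > C > A > B

Comparing growth rates:
D = n⁴ is O(n⁴)
C = n^(2/3) is O(n^(2/3))
A = log³(n) is O(log³ n)
B = 100 is O(1)

Therefore, the order from fastest to slowest is: D > C > A > B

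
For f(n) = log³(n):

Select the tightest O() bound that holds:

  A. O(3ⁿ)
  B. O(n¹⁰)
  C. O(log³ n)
C

f(n) = log³(n) is O(log³ n).
All listed options are valid Big-O bounds (upper bounds),
but O(log³ n) is the tightest (smallest valid bound).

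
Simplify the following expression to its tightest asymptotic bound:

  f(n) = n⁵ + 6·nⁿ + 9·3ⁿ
Θ(nⁿ)

Order the terms by growth rate: n⁵ ≺ 9·3ⁿ ≺ 6·nⁿ.
The fastest-growing term 6·nⁿ dominates as n → ∞; dropping its constant factor gives Θ(nⁿ).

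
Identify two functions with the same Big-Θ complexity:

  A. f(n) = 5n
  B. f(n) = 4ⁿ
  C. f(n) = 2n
A and C

Examining each function:
  A. 5n is O(n)
  B. 4ⁿ is O(4ⁿ)
  C. 2n is O(n)

Functions A and C both have the same complexity class.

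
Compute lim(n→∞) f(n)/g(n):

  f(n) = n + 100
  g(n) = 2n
1/2

Since n + 100 and 2n have the same growth rate (O(n)),
the ratio converges to a constant: 1/2.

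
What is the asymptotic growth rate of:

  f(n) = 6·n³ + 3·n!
Θ(n!)

Order the terms by growth rate: 6·n³ ≺ 3·n!.
The fastest-growing term 3·n! dominates as n → ∞; dropping its constant factor gives Θ(n!).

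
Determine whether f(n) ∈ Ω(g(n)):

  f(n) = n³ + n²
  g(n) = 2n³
True

f(n) = n³ + n² and g(n) = 2n³ are both O(n³).
Big-Ω permits equal growth rates (f ≥ c·g for some c > 0), so f(n) = Ω(g(n)) is true.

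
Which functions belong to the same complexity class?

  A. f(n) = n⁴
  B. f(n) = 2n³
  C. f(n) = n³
B and C

Examining each function:
  A. n⁴ is O(n⁴)
  B. 2n³ is O(n³)
  C. n³ is O(n³)

Functions B and C both have the same complexity class.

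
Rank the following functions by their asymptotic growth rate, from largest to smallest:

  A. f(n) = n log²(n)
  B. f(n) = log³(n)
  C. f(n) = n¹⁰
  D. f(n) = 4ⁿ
D > C > A > B

Comparing growth rates:
D = 4ⁿ is O(4ⁿ)
C = n¹⁰ is O(n¹⁰)
A = n log²(n) is O(n log² n)
B = log³(n) is O(log³ n)

Therefore, the order from fastest to slowest is: D > C > A > B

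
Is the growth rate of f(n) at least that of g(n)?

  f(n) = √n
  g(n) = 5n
False

f(n) = √n is O(√n), and g(n) = 5n is O(n).
Since O(√n) grows slower than O(n), f(n) = Ω(g(n)) is false.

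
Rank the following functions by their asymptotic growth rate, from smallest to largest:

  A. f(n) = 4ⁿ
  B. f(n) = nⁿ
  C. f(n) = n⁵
C < A < B

Comparing growth rates:
C = n⁵ is O(n⁵)
A = 4ⁿ is O(4ⁿ)
B = nⁿ is O(nⁿ)

Therefore, the order from slowest to fastest is: C < A < B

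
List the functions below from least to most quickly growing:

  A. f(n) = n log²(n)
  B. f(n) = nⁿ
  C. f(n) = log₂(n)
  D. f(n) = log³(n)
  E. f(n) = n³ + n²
C < D < A < E < B

Comparing growth rates:
C = log₂(n) is O(log n)
D = log³(n) is O(log³ n)
A = n log²(n) is O(n log² n)
E = n³ + n² is O(n³)
B = nⁿ is O(nⁿ)

Therefore, the order from slowest to fastest is: C < D < A < E < B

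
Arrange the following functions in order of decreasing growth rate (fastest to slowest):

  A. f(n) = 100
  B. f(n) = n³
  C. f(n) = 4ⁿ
C > B > A

Comparing growth rates:
C = 4ⁿ is O(4ⁿ)
B = n³ is O(n³)
A = 100 is O(1)

Therefore, the order from fastest to slowest is: C > B > A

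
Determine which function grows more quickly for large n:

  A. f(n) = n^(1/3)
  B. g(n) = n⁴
B

f(n) = n^(1/3) is O(n^(1/3)), while g(n) = n⁴ is O(n⁴).
Since O(n⁴) grows faster than O(n^(1/3)), g(n) dominates.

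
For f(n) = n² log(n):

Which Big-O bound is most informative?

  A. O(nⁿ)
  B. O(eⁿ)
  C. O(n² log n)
C

f(n) = n² log(n) is O(n² log n).
All listed options are valid Big-O bounds (upper bounds),
but O(n² log n) is the tightest (smallest valid bound).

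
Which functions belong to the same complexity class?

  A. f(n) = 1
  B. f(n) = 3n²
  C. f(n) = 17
A and C

Examining each function:
  A. 1 is O(1)
  B. 3n² is O(n²)
  C. 17 is O(1)

Functions A and C both have the same complexity class.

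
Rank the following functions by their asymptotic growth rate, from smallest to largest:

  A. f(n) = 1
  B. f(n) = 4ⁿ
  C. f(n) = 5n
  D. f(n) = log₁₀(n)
A < D < C < B

Comparing growth rates:
A = 1 is O(1)
D = log₁₀(n) is O(log n)
C = 5n is O(n)
B = 4ⁿ is O(4ⁿ)

Therefore, the order from slowest to fastest is: A < D < C < B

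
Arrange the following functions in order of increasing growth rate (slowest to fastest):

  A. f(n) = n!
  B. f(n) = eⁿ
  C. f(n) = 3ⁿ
B < C < A

Comparing growth rates:
B = eⁿ is O(eⁿ)
C = 3ⁿ is O(3ⁿ)
A = n! is O(n!)

Therefore, the order from slowest to fastest is: B < C < A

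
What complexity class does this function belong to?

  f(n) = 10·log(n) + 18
O(log n)

The dominant term in 10·log(n) + 18 is 10·log(n), which is Θ(log n).
Lower-order terms (18) are asymptotically negligible.
Constants are absorbed, so the tightest bound is O(log n).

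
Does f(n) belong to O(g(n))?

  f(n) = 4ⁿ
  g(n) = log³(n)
False

f(n) = 4ⁿ is O(4ⁿ), and g(n) = log³(n) is O(log³ n).
Since O(4ⁿ) grows faster than O(log³ n), f(n) = O(g(n)) is false.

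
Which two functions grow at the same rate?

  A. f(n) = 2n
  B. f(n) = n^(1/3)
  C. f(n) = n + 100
A and C

Examining each function:
  A. 2n is O(n)
  B. n^(1/3) is O(n^(1/3))
  C. n + 100 is O(n)

Functions A and C both have the same complexity class.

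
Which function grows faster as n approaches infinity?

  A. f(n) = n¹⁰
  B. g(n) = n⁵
A

f(n) = n¹⁰ is O(n¹⁰), while g(n) = n⁵ is O(n⁵).
Since O(n¹⁰) grows faster than O(n⁵), f(n) dominates.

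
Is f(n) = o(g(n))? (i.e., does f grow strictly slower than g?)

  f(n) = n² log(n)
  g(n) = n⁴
True

f(n) = n² log(n) is O(n² log n), and g(n) = n⁴ is O(n⁴).
Since O(n² log n) grows strictly slower than O(n⁴), f(n) = o(g(n)) is true.
This means lim(n→∞) f(n)/g(n) = 0.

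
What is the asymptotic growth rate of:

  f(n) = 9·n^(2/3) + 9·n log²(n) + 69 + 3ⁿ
Θ(3ⁿ)

Order the terms by growth rate: 69 ≺ 9·n^(2/3) ≺ 9·n log²(n) ≺ 3ⁿ.
The fastest-growing term 3ⁿ dominates as n → ∞; dropping its constant factor gives Θ(3ⁿ).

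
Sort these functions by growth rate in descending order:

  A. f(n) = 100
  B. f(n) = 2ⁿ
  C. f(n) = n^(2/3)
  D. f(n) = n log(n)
B > D > C > A

Comparing growth rates:
B = 2ⁿ is O(2ⁿ)
D = n log(n) is O(n log n)
C = n^(2/3) is O(n^(2/3))
A = 100 is O(1)

Therefore, the order from fastest to slowest is: B > D > C > A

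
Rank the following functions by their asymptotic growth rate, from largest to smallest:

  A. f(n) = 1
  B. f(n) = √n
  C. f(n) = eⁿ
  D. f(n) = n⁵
C > D > B > A

Comparing growth rates:
C = eⁿ is O(eⁿ)
D = n⁵ is O(n⁵)
B = √n is O(√n)
A = 1 is O(1)

Therefore, the order from fastest to slowest is: C > D > B > A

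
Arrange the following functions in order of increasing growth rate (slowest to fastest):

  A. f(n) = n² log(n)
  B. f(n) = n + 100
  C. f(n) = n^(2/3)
C < B < A

Comparing growth rates:
C = n^(2/3) is O(n^(2/3))
B = n + 100 is O(n)
A = n² log(n) is O(n² log n)

Therefore, the order from slowest to fastest is: C < B < A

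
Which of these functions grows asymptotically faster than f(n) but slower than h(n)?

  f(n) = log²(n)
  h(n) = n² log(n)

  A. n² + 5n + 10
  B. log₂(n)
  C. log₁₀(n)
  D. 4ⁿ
A

We need g(n) with log²(n) = o(g(n)) and g(n) = o(n² log(n)), i.e. O(log² n) ≺ g ≺ O(n² log n).
Check each option:
  A. n² + 5n + 10 — O(n²) is strictly between O(log² n) and O(n² log n) ✓
  B. log₂(n) — O(log n) does not grow strictly faster than f(n)
  C. log₁₀(n) — O(log n) does not grow strictly faster than f(n)
  D. 4ⁿ — O(4ⁿ) does not grow strictly slower than h(n)

Only option A (n² + 5n + 10) lies strictly between.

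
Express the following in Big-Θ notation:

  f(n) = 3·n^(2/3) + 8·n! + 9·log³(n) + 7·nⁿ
Θ(nⁿ)

Order the terms by growth rate: 9·log³(n) ≺ 3·n^(2/3) ≺ 8·n! ≺ 7·nⁿ.
The fastest-growing term 7·nⁿ dominates as n → ∞; dropping its constant factor gives Θ(nⁿ).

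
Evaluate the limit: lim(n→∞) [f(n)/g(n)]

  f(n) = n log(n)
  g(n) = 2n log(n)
1/2

Since n log(n) and 2n log(n) have the same growth rate (O(n log n)),
the ratio converges to a constant: 1/2.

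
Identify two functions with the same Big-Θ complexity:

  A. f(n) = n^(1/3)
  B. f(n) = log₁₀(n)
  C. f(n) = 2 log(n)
B and C

Examining each function:
  A. n^(1/3) is O(n^(1/3))
  B. log₁₀(n) is O(log n)
  C. 2 log(n) is O(log n)

Functions B and C both have the same complexity class.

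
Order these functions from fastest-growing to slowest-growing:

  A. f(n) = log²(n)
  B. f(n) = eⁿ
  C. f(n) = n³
B > C > A

Comparing growth rates:
B = eⁿ is O(eⁿ)
C = n³ is O(n³)
A = log²(n) is O(log² n)

Therefore, the order from fastest to slowest is: B > C > A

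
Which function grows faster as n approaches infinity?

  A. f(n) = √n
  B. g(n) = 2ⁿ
B

f(n) = √n is O(√n), while g(n) = 2ⁿ is O(2ⁿ).
Since O(2ⁿ) grows faster than O(√n), g(n) dominates.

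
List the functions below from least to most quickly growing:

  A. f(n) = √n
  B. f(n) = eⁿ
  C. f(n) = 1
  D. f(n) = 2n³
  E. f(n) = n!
C < A < D < B < E

Comparing growth rates:
C = 1 is O(1)
A = √n is O(√n)
D = 2n³ is O(n³)
B = eⁿ is O(eⁿ)
E = n! is O(n!)

Therefore, the order from slowest to fastest is: C < A < D < B < E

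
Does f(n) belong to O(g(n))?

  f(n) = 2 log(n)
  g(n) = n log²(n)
True

f(n) = 2 log(n) is O(log n), and g(n) = n log²(n) is O(n log² n).
Since O(log n) ⊆ O(n log² n) (f grows no faster than g), f(n) = O(g(n)) is true.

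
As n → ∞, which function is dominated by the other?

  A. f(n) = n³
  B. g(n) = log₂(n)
B

f(n) = n³ is O(n³), while g(n) = log₂(n) is O(log n).
Since O(log n) grows slower than O(n³), g(n) is dominated.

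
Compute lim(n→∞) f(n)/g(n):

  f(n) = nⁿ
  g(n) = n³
∞

Since nⁿ (O(nⁿ)) grows faster than n³ (O(n³)),
the ratio f(n)/g(n) → ∞ as n → ∞.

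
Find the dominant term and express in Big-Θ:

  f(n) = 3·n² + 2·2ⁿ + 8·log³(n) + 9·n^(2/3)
Θ(2ⁿ)

Order the terms by growth rate: 8·log³(n) ≺ 9·n^(2/3) ≺ 3·n² ≺ 2·2ⁿ.
The fastest-growing term 2·2ⁿ dominates as n → ∞; dropping its constant factor gives Θ(2ⁿ).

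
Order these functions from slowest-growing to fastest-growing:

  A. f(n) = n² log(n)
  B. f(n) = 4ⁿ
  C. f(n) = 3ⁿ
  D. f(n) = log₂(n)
D < A < C < B

Comparing growth rates:
D = log₂(n) is O(log n)
A = n² log(n) is O(n² log n)
C = 3ⁿ is O(3ⁿ)
B = 4ⁿ is O(4ⁿ)

Therefore, the order from slowest to fastest is: D < A < C < B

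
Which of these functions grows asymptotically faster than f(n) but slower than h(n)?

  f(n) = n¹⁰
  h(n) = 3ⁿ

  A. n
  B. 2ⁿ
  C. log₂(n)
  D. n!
B

We need g(n) with n¹⁰ = o(g(n)) and g(n) = o(3ⁿ), i.e. O(n¹⁰) ≺ g ≺ O(3ⁿ).
Check each option:
  A. n — O(n) does not grow strictly faster than f(n)
  B. 2ⁿ — O(2ⁿ) is strictly between O(n¹⁰) and O(3ⁿ) ✓
  C. log₂(n) — O(log n) does not grow strictly faster than f(n)
  D. n! — O(n!) does not grow strictly slower than h(n)

Only option B (2ⁿ) lies strictly between.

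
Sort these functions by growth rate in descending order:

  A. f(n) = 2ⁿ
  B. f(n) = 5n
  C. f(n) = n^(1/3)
A > B > C

Comparing growth rates:
A = 2ⁿ is O(2ⁿ)
B = 5n is O(n)
C = n^(1/3) is O(n^(1/3))

Therefore, the order from fastest to slowest is: A > B > C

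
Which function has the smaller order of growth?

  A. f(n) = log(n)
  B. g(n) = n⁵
A

f(n) = log(n) is O(log n), while g(n) = n⁵ is O(n⁵).
Since O(log n) grows slower than O(n⁵), f(n) is dominated.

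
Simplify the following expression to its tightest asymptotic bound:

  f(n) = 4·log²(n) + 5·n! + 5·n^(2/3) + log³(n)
Θ(n!)

Order the terms by growth rate: 4·log²(n) ≺ log³(n) ≺ 5·n^(2/3) ≺ 5·n!.
The fastest-growing term 5·n! dominates as n → ∞; dropping its constant factor gives Θ(n!).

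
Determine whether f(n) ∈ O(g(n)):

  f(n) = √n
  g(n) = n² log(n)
True

f(n) = √n is O(√n), and g(n) = n² log(n) is O(n² log n).
Since O(√n) ⊆ O(n² log n) (f grows no faster than g), f(n) = O(g(n)) is true.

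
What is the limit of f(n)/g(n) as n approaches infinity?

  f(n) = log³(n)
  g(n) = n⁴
0

Since log³(n) (O(log³ n)) grows slower than n⁴ (O(n⁴)),
the ratio f(n)/g(n) → 0 as n → ∞.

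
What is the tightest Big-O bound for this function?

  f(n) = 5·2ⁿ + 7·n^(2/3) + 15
O(2ⁿ)

The dominant term in 5·2ⁿ + 7·n^(2/3) + 15 is 5·2ⁿ, which is Θ(2ⁿ).
Lower-order terms (7·n^(2/3), 15) are asymptotically negligible.
Constants are absorbed, so the tightest bound is O(2ⁿ).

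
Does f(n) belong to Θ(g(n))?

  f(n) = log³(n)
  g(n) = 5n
False

f(n) = log³(n) is O(log³ n), and g(n) = 5n is O(n).
Since they have different growth rates, f(n) = Θ(g(n)) is false.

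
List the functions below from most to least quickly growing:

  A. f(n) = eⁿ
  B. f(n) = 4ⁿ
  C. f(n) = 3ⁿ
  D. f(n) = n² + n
B > C > A > D

Comparing growth rates:
B = 4ⁿ is O(4ⁿ)
C = 3ⁿ is O(3ⁿ)
A = eⁿ is O(eⁿ)
D = n² + n is O(n²)

Therefore, the order from fastest to slowest is: B > C > A > D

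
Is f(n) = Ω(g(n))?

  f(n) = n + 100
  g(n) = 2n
True

f(n) = n + 100 and g(n) = 2n are both O(n).
Big-Ω permits equal growth rates (f ≥ c·g for some c > 0), so f(n) = Ω(g(n)) is true.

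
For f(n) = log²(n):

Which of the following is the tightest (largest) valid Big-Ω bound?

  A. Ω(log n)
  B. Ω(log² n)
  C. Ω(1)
B

f(n) = log²(n) is Ω(log² n).
All listed options are valid Big-Ω bounds (lower bounds),
but Ω(log² n) is the tightest (largest valid bound).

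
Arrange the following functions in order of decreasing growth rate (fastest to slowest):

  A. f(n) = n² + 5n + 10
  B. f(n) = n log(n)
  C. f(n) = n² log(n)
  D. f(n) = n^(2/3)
C > A > B > D

Comparing growth rates:
C = n² log(n) is O(n² log n)
A = n² + 5n + 10 is O(n²)
B = n log(n) is O(n log n)
D = n^(2/3) is O(n^(2/3))

Therefore, the order from fastest to slowest is: C > A > B > D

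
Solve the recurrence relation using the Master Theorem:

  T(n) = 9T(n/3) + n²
Θ(n² log n)

Master Theorem: a = 9, b = 3, f(n) = n².
Compute the critical exponent d = log₃(9) = 2.
Compare f(n) = Θ(n²) against n^d:
  k = 2 = d, so f(n) = Θ(n^d) — Case 2.
  Work is balanced across levels: T(n) = Θ(n^d log n) = Θ(n² log n).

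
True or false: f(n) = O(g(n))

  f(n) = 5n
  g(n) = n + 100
True

f(n) = 5n and g(n) = n + 100 are both O(n).
Big-O permits equal growth rates (f ≤ c·g for some c), so f(n) = O(g(n)) is true.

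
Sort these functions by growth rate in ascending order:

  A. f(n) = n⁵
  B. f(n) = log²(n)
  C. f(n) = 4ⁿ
B < A < C

Comparing growth rates:
B = log²(n) is O(log² n)
A = n⁵ is O(n⁵)
C = 4ⁿ is O(4ⁿ)

Therefore, the order from slowest to fastest is: B < A < C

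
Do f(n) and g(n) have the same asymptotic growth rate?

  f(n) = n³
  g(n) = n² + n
False

f(n) = n³ is O(n³), and g(n) = n² + n is O(n²).
Since they have different growth rates, f(n) = Θ(g(n)) is false.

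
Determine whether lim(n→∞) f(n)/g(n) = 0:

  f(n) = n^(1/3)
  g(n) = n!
True

f(n) = n^(1/3) is O(n^(1/3)), and g(n) = n! is O(n!).
Since O(n^(1/3)) grows strictly slower than O(n!), f(n) = o(g(n)) is true.
This means lim(n→∞) f(n)/g(n) = 0.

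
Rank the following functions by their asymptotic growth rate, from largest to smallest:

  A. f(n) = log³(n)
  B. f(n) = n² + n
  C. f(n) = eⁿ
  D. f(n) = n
C > B > D > A

Comparing growth rates:
C = eⁿ is O(eⁿ)
B = n² + n is O(n²)
D = n is O(n)
A = log³(n) is O(log³ n)

Therefore, the order from fastest to slowest is: C > B > D > A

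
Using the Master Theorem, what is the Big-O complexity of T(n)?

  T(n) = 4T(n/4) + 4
Θ(n)

Master Theorem: a = 4, b = 4, f(n) = 4.
Compute the critical exponent d = log₄(4) = 1.
Compare f(n) = Θ(1) against n^d:
  k = 0 < d = 1, so f(n) = O(n^(d-ε)) — Case 1.
  The recursion cost dominates: T(n) = Θ(n^d) = Θ(n).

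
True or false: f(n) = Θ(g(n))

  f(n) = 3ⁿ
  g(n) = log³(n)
False

f(n) = 3ⁿ is O(3ⁿ), and g(n) = log³(n) is O(log³ n).
Since they have different growth rates, f(n) = Θ(g(n)) is false.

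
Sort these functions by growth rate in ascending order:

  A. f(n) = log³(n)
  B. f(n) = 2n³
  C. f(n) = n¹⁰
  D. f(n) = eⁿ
A < B < C < D

Comparing growth rates:
A = log³(n) is O(log³ n)
B = 2n³ is O(n³)
C = n¹⁰ is O(n¹⁰)
D = eⁿ is O(eⁿ)

Therefore, the order from slowest to fastest is: A < B < C < D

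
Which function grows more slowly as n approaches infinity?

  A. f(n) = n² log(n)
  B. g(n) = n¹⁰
A

f(n) = n² log(n) is O(n² log n), while g(n) = n¹⁰ is O(n¹⁰).
Since O(n² log n) grows slower than O(n¹⁰), f(n) is dominated.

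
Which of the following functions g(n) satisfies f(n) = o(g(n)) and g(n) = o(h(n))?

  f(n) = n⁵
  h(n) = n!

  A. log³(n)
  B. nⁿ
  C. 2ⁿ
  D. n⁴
C

We need g(n) with n⁵ = o(g(n)) and g(n) = o(n!), i.e. O(n⁵) ≺ g ≺ O(n!).
Check each option:
  A. log³(n) — O(log³ n) does not grow strictly faster than f(n)
  B. nⁿ — O(nⁿ) does not grow strictly slower than h(n)
  C. 2ⁿ — O(2ⁿ) is strictly between O(n⁵) and O(n!) ✓
  D. n⁴ — O(n⁴) does not grow strictly faster than f(n)

Only option C (2ⁿ) lies strictly between.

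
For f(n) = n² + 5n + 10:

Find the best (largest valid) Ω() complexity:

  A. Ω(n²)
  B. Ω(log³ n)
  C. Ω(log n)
A

f(n) = n² + 5n + 10 is Ω(n²).
All listed options are valid Big-Ω bounds (lower bounds),
but Ω(n²) is the tightest (largest valid bound).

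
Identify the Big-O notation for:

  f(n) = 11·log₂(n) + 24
O(log n)

The dominant term in 11·log₂(n) + 24 is 11·log₂(n), which is Θ(log n).
Lower-order terms (24) are asymptotically negligible.
Constants are absorbed, so the tightest bound is O(log n).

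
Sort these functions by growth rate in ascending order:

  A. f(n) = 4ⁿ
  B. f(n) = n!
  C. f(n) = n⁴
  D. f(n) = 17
D < C < A < B

Comparing growth rates:
D = 17 is O(1)
C = n⁴ is O(n⁴)
A = 4ⁿ is O(4ⁿ)
B = n! is O(n!)

Therefore, the order from slowest to fastest is: D < C < A < B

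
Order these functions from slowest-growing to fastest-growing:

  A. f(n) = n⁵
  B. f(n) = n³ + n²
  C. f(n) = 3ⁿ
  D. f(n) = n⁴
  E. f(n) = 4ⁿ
B < D < A < C < E

Comparing growth rates:
B = n³ + n² is O(n³)
D = n⁴ is O(n⁴)
A = n⁵ is O(n⁵)
C = 3ⁿ is O(3ⁿ)
E = 4ⁿ is O(4ⁿ)

Therefore, the order from slowest to fastest is: B < D < A < C < E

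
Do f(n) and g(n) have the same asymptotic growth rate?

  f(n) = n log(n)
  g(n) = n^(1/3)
False

f(n) = n log(n) is O(n log n), and g(n) = n^(1/3) is O(n^(1/3)).
Since they have different growth rates, f(n) = Θ(g(n)) is false.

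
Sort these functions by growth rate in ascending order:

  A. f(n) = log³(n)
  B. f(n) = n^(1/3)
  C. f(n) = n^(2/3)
A < B < C

Comparing growth rates:
A = log³(n) is O(log³ n)
B = n^(1/3) is O(n^(1/3))
C = n^(2/3) is O(n^(2/3))

Therefore, the order from slowest to fastest is: A < B < C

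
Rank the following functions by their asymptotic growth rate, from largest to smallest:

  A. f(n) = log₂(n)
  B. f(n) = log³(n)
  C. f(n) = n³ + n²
C > B > A

Comparing growth rates:
C = n³ + n² is O(n³)
B = log³(n) is O(log³ n)
A = log₂(n) is O(log n)

Therefore, the order from fastest to slowest is: C > B > A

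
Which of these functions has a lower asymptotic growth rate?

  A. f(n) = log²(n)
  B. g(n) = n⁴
A

f(n) = log²(n) is O(log² n), while g(n) = n⁴ is O(n⁴).
Since O(log² n) grows slower than O(n⁴), f(n) is dominated.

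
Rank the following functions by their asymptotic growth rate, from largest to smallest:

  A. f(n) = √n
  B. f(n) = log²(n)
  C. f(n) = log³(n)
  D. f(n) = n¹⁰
D > A > C > B

Comparing growth rates:
D = n¹⁰ is O(n¹⁰)
A = √n is O(√n)
C = log³(n) is O(log³ n)
B = log²(n) is O(log² n)

Therefore, the order from fastest to slowest is: D > A > C > B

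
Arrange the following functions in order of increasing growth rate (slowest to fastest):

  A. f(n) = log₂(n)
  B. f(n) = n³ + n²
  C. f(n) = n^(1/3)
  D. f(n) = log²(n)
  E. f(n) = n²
A < D < C < E < B

Comparing growth rates:
A = log₂(n) is O(log n)
D = log²(n) is O(log² n)
C = n^(1/3) is O(n^(1/3))
E = n² is O(n²)
B = n³ + n² is O(n³)

Therefore, the order from slowest to fastest is: A < D < C < E < B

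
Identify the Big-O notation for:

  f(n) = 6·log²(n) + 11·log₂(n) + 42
O(log² n)

The dominant term in 6·log²(n) + 11·log₂(n) + 42 is 6·log²(n), which is Θ(log² n).
Lower-order terms (11·log₂(n), 42) are asymptotically negligible.
Constants are absorbed, so the tightest bound is O(log² n).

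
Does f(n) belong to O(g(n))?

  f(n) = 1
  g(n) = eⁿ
True

f(n) = 1 is O(1), and g(n) = eⁿ is O(eⁿ).
Since O(1) ⊆ O(eⁿ) (f grows no faster than g), f(n) = O(g(n)) is true.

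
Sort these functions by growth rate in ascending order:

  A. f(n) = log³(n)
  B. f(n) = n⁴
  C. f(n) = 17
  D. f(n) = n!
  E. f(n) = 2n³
C < A < E < B < D

Comparing growth rates:
C = 17 is O(1)
A = log³(n) is O(log³ n)
E = 2n³ is O(n³)
B = n⁴ is O(n⁴)
D = n! is O(n!)

Therefore, the order from slowest to fastest is: C < A < E < B < D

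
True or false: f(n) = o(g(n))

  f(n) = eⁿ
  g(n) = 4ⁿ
True

f(n) = eⁿ is O(eⁿ), and g(n) = 4ⁿ is O(4ⁿ).
Since O(eⁿ) grows strictly slower than O(4ⁿ), f(n) = o(g(n)) is true.
This means lim(n→∞) f(n)/g(n) = 0.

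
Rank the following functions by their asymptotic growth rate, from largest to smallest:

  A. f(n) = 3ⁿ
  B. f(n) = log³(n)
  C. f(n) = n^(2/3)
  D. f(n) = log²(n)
A > C > B > D

Comparing growth rates:
A = 3ⁿ is O(3ⁿ)
C = n^(2/3) is O(n^(2/3))
B = log³(n) is O(log³ n)
D = log²(n) is O(log² n)

Therefore, the order from fastest to slowest is: A > C > B > D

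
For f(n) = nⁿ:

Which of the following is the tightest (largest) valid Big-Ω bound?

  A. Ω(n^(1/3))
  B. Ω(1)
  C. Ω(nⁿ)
C

f(n) = nⁿ is Ω(nⁿ).
All listed options are valid Big-Ω bounds (lower bounds),
but Ω(nⁿ) is the tightest (largest valid bound).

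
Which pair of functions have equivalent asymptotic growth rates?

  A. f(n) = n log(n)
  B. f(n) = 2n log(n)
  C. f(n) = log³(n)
A and B

Examining each function:
  A. n log(n) is O(n log n)
  B. 2n log(n) is O(n log n)
  C. log³(n) is O(log³ n)

Functions A and B both have the same complexity class.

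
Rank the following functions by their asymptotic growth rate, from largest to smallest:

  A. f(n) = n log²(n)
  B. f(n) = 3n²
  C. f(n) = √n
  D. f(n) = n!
D > B > A > C

Comparing growth rates:
D = n! is O(n!)
B = 3n² is O(n²)
A = n log²(n) is O(n log² n)
C = √n is O(√n)

Therefore, the order from fastest to slowest is: D > B > A > C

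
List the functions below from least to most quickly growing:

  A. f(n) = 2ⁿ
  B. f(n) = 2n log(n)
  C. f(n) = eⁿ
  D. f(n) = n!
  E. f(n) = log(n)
E < B < A < C < D

Comparing growth rates:
E = log(n) is O(log n)
B = 2n log(n) is O(n log n)
A = 2ⁿ is O(2ⁿ)
C = eⁿ is O(eⁿ)
D = n! is O(n!)

Therefore, the order from slowest to fastest is: E < B < A < C < D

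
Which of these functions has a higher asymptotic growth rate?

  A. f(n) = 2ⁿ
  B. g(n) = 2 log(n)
A

f(n) = 2ⁿ is O(2ⁿ), while g(n) = 2 log(n) is O(log n).
Since O(2ⁿ) grows faster than O(log n), f(n) dominates.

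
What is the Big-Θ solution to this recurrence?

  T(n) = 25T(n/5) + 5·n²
Θ(n² log n)

Master Theorem: a = 25, b = 5, f(n) = 5·n².
Compute the critical exponent d = log₅(25) = 2.
Compare f(n) = Θ(n²) against n^d:
  k = 2 = d, so f(n) = Θ(n^d) — Case 2.
  Work is balanced across levels: T(n) = Θ(n^d log n) = Θ(n² log n).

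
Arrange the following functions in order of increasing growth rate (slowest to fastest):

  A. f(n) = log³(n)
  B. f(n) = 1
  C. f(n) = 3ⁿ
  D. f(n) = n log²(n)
B < A < D < C

Comparing growth rates:
B = 1 is O(1)
A = log³(n) is O(log³ n)
D = n log²(n) is O(n log² n)
C = 3ⁿ is O(3ⁿ)

Therefore, the order from slowest to fastest is: B < A < D < C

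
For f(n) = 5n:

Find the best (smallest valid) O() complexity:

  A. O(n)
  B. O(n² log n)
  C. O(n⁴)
A

f(n) = 5n is O(n).
All listed options are valid Big-O bounds (upper bounds),
but O(n) is the tightest (smallest valid bound).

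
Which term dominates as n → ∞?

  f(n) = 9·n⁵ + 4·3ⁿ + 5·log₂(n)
4·3ⁿ

Looking at each term:
  - 9·n⁵ is O(n⁵)
  - 4·3ⁿ is O(3ⁿ)
  - 5·log₂(n) is O(log n)

The term 4·3ⁿ (O(3ⁿ)) grows fastest and dominates all others.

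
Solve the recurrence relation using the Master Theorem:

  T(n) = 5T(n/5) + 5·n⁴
Θ(n⁴)

Master Theorem: a = 5, b = 5, f(n) = 5·n⁴.
Compute the critical exponent d = log₅(5) = 1.
Compare f(n) = Θ(n⁴) against n^d:
  k = 4 > d = 1, so f(n) = Ω(n^(d+ε)) — Case 3.
  Regularity: a·(n/b)^4/n^4 = a/b^4 = 5/625 < 1 ✓.
  The top-level work dominates: T(n) = Θ(f(n)) = Θ(n⁴).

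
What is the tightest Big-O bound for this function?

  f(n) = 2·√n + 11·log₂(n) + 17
O(√n)

The dominant term in 2·√n + 11·log₂(n) + 17 is 2·√n, which is Θ(√n).
Lower-order terms (11·log₂(n), 17) are asymptotically negligible.
Constants are absorbed, so the tightest bound is O(√n).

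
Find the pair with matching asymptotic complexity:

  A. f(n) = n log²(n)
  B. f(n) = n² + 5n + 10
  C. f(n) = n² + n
B and C

Examining each function:
  A. n log²(n) is O(n log² n)
  B. n² + 5n + 10 is O(n²)
  C. n² + n is O(n²)

Functions B and C both have the same complexity class.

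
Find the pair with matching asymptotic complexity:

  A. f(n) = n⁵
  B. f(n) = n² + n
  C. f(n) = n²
B and C

Examining each function:
  A. n⁵ is O(n⁵)
  B. n² + n is O(n²)
  C. n² is O(n²)

Functions B and C both have the same complexity class.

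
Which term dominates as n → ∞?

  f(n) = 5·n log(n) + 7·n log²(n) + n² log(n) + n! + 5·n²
n!

Looking at each term:
  - 5·n log(n) is O(n log n)
  - 7·n log²(n) is O(n log² n)
  - n² log(n) is O(n² log n)
  - n! is O(n!)
  - 5·n² is O(n²)

The term n! (O(n!)) grows fastest and dominates all others.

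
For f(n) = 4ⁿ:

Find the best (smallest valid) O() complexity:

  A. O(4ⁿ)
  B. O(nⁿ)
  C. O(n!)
A

f(n) = 4ⁿ is O(4ⁿ).
All listed options are valid Big-O bounds (upper bounds),
but O(4ⁿ) is the tightest (smallest valid bound).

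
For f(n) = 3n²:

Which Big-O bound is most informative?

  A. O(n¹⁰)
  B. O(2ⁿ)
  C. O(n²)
C

f(n) = 3n² is O(n²).
All listed options are valid Big-O bounds (upper bounds),
but O(n²) is the tightest (smallest valid bound).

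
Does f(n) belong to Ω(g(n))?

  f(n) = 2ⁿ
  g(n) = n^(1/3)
True

f(n) = 2ⁿ is O(2ⁿ), and g(n) = n^(1/3) is O(n^(1/3)).
Since O(2ⁿ) grows at least as fast as O(n^(1/3)), f(n) = Ω(g(n)) is true.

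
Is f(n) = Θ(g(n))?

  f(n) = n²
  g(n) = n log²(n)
False

f(n) = n² is O(n²), and g(n) = n log²(n) is O(n log² n).
Since they have different growth rates, f(n) = Θ(g(n)) is false.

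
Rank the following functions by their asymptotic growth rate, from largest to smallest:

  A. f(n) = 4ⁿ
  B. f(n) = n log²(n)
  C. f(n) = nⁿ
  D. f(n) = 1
C > A > B > D

Comparing growth rates:
C = nⁿ is O(nⁿ)
A = 4ⁿ is O(4ⁿ)
B = n log²(n) is O(n log² n)
D = 1 is O(1)

Therefore, the order from fastest to slowest is: C > A > B > D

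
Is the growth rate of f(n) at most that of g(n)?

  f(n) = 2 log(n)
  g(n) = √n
True

f(n) = 2 log(n) is O(log n), and g(n) = √n is O(√n).
Since O(log n) ⊆ O(√n) (f grows no faster than g), f(n) = O(g(n)) is true.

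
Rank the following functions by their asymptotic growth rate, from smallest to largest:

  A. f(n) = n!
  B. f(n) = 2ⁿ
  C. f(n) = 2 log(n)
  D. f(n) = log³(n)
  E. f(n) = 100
E < C < D < B < A

Comparing growth rates:
E = 100 is O(1)
C = 2 log(n) is O(log n)
D = log³(n) is O(log³ n)
B = 2ⁿ is O(2ⁿ)
A = n! is O(n!)

Therefore, the order from slowest to fastest is: E < C < D < B < A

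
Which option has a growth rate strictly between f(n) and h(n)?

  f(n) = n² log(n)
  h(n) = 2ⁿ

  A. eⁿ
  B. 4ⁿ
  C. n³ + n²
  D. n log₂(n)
C

We need g(n) with n² log(n) = o(g(n)) and g(n) = o(2ⁿ), i.e. O(n² log n) ≺ g ≺ O(2ⁿ).
Check each option:
  A. eⁿ — O(eⁿ) does not grow strictly slower than h(n)
  B. 4ⁿ — O(4ⁿ) does not grow strictly slower than h(n)
  C. n³ + n² — O(n³) is strictly between O(n² log n) and O(2ⁿ) ✓
  D. n log₂(n) — O(n log n) does not grow strictly faster than f(n)

Only option C (n³ + n²) lies strictly between.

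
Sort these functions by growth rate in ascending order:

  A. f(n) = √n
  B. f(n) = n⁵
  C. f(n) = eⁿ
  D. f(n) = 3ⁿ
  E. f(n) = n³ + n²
A < E < B < C < D

Comparing growth rates:
A = √n is O(√n)
E = n³ + n² is O(n³)
B = n⁵ is O(n⁵)
C = eⁿ is O(eⁿ)
D = 3ⁿ is O(3ⁿ)

Therefore, the order from slowest to fastest is: A < E < B < C < D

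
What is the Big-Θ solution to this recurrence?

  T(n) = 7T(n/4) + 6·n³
Θ(n³)

Master Theorem: a = 7, b = 4, f(n) = 6·n³.
Compute the critical exponent d = log₄(7) = 1.404.
Compare f(n) = Θ(n³) against n^d:
  k = 3 > d = 1.404, so f(n) = Ω(n^(d+ε)) — Case 3.
  Regularity: a·(n/b)^3/n^3 = a/b^3 = 7/64 < 1 ✓.
  The top-level work dominates: T(n) = Θ(f(n)) = Θ(n³).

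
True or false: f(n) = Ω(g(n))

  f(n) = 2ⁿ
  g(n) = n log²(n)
True

f(n) = 2ⁿ is O(2ⁿ), and g(n) = n log²(n) is O(n log² n).
Since O(2ⁿ) grows at least as fast as O(n log² n), f(n) = Ω(g(n)) is true.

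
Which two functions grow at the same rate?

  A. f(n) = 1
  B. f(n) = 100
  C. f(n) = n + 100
A and B

Examining each function:
  A. 1 is O(1)
  B. 100 is O(1)
  C. n + 100 is O(n)

Functions A and B both have the same complexity class.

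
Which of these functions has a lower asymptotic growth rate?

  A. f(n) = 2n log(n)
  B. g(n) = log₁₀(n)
B

f(n) = 2n log(n) is O(n log n), while g(n) = log₁₀(n) is O(log n).
Since O(log n) grows slower than O(n log n), g(n) is dominated.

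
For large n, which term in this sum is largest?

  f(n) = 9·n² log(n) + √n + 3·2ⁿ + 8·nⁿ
8·nⁿ

Looking at each term:
  - 9·n² log(n) is O(n² log n)
  - √n is O(√n)
  - 3·2ⁿ is O(2ⁿ)
  - 8·nⁿ is O(nⁿ)

The term 8·nⁿ (O(nⁿ)) grows fastest and dominates all others.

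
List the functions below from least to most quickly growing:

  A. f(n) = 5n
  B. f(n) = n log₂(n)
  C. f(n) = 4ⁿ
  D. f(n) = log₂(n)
D < A < B < C

Comparing growth rates:
D = log₂(n) is O(log n)
A = 5n is O(n)
B = n log₂(n) is O(n log n)
C = 4ⁿ is O(4ⁿ)

Therefore, the order from slowest to fastest is: D < A < B < C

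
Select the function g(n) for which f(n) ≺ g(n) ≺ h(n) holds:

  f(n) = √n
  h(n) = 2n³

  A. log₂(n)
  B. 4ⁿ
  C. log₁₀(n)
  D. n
D

We need g(n) with √n = o(g(n)) and g(n) = o(2n³), i.e. O(√n) ≺ g ≺ O(n³).
Check each option:
  A. log₂(n) — O(log n) does not grow strictly faster than f(n)
  B. 4ⁿ — O(4ⁿ) does not grow strictly slower than h(n)
  C. log₁₀(n) — O(log n) does not grow strictly faster than f(n)
  D. n — O(n) is strictly between O(√n) and O(n³) ✓

Only option D (n) lies strictly between.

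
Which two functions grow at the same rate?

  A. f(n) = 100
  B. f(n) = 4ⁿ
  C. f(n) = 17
A and C

Examining each function:
  A. 100 is O(1)
  B. 4ⁿ is O(4ⁿ)
  C. 17 is O(1)

Functions A and C both have the same complexity class.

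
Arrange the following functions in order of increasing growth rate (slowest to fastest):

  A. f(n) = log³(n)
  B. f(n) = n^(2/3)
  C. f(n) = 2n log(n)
A < B < C

Comparing growth rates:
A = log³(n) is O(log³ n)
B = n^(2/3) is O(n^(2/3))
C = 2n log(n) is O(n log n)

Therefore, the order from slowest to fastest is: A < B < C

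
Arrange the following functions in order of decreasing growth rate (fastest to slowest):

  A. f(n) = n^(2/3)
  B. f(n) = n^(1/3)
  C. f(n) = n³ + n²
C > A > B

Comparing growth rates:
C = n³ + n² is O(n³)
A = n^(2/3) is O(n^(2/3))
B = n^(1/3) is O(n^(1/3))

Therefore, the order from fastest to slowest is: C > A > B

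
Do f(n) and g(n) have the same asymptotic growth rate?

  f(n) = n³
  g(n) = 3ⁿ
False

f(n) = n³ is O(n³), and g(n) = 3ⁿ is O(3ⁿ).
Since they have different growth rates, f(n) = Θ(g(n)) is false.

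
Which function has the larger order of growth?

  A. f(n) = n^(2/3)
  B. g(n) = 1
A

f(n) = n^(2/3) is O(n^(2/3)), while g(n) = 1 is O(1).
Since O(n^(2/3)) grows faster than O(1), f(n) dominates.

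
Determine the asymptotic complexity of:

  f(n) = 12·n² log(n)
O(n² log n)

The dominant term in 12·n² log(n) is 12·n² log(n), which is Θ(n² log n).
Constants are absorbed, so the tightest bound is O(n² log n).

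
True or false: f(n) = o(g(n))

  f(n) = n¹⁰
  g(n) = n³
False

f(n) = n¹⁰ is O(n¹⁰), and g(n) = n³ is O(n³).
Since O(n¹⁰) grows faster than or equal to O(n³), f(n) = o(g(n)) is false.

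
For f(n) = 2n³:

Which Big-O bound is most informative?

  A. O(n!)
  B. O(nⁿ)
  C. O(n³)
C

f(n) = 2n³ is O(n³).
All listed options are valid Big-O bounds (upper bounds),
but O(n³) is the tightest (smallest valid bound).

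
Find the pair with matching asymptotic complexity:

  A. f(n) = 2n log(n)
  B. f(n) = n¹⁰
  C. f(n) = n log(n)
A and C

Examining each function:
  A. 2n log(n) is O(n log n)
  B. n¹⁰ is O(n¹⁰)
  C. n log(n) is O(n log n)

Functions A and C both have the same complexity class.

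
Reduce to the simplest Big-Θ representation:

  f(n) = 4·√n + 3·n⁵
Θ(n⁵)

Order the terms by growth rate: 4·√n ≺ 3·n⁵.
The fastest-growing term 3·n⁵ dominates as n → ∞; dropping its constant factor gives Θ(n⁵).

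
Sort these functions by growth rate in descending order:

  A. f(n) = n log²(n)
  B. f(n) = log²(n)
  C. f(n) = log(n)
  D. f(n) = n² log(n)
D > A > B > C

Comparing growth rates:
D = n² log(n) is O(n² log n)
A = n log²(n) is O(n log² n)
B = log²(n) is O(log² n)
C = log(n) is O(log n)

Therefore, the order from fastest to slowest is: D > A > B > C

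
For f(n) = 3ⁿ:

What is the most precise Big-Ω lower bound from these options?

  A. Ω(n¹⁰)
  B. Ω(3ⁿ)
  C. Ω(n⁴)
B

f(n) = 3ⁿ is Ω(3ⁿ).
All listed options are valid Big-Ω bounds (lower bounds),
but Ω(3ⁿ) is the tightest (largest valid bound).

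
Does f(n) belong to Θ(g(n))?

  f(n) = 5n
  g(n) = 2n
True

f(n) = 5n and g(n) = 2n are both O(n).
Since they have the same asymptotic growth rate, f(n) = Θ(g(n)) is true.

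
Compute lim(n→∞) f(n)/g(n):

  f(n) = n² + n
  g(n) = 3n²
1/3

Since n² + n and 3n² have the same growth rate (O(n²)),
the ratio converges to a constant: 1/3.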